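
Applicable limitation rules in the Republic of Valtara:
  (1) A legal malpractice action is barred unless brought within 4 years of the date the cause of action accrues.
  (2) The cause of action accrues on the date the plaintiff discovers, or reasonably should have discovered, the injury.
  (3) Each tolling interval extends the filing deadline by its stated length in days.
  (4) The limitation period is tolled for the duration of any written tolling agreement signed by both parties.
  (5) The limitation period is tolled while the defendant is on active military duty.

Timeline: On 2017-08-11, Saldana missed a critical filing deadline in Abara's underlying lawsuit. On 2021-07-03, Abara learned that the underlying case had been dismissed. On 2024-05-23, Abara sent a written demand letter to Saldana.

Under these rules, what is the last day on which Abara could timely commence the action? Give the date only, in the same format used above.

The claim did not accrue until Abara discovered the injury on 2021-07-03; the 2017-08-11 act date does not start the clock under the stated rule.
The untolled deadline — 4 years after 2021-07-03 — is 2025-07-03.
The other events in the timeline have no effect on the limitation period under the stated rules.

2025-07-03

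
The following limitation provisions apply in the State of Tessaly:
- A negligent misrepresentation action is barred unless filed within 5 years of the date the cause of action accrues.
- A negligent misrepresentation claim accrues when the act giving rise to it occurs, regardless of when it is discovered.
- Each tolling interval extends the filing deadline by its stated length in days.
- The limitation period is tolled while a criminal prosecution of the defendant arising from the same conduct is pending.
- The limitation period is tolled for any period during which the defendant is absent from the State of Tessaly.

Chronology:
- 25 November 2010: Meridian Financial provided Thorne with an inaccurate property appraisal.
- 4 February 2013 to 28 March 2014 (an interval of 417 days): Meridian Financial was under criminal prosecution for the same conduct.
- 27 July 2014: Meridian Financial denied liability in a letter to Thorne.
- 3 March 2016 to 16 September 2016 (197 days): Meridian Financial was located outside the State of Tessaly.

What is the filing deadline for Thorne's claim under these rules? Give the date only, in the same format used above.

31 July 2017

The claim accrued on 25 November 2010, when the wrongful act occurred.
The untolled deadline — 5 years after 25 November 2010 — is 25 November 2015.
The pending criminal prosecution from 4 February 2013 to 28 March 2014 tolled the period for 417 days, extending the deadline to 15 January 2017.
The defendant's absence from the jurisdiction from 3 March 2016 to 16 September 2016 tolled the period for 197 days, extending the deadline to 31 July 2017.
The other events in the timeline have no effect on the limitation period under the stated rules.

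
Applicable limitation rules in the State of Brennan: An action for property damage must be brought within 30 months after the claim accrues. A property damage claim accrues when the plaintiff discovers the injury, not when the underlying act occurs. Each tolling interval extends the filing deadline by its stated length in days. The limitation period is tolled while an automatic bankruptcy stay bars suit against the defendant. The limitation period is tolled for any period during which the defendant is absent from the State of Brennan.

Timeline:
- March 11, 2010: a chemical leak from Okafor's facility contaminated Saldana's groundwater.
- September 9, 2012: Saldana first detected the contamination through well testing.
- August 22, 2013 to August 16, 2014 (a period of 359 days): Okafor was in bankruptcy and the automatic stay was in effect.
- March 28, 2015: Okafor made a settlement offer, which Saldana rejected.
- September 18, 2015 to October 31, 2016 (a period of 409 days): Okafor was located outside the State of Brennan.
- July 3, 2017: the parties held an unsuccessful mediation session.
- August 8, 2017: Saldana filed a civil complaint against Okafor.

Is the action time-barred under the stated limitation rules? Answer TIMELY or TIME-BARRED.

The claim did not accrue until Saldana discovered the injury on September 9, 2012; the March 11, 2010 act date does not start the clock under the stated rule.
30 months from September 9, 2012 is March 9, 2015.
The automatic bankruptcy stay from August 22, 2013 to August 16, 2014 tolled the period for 359 days, extending the deadline to March 2, 2016.
The period was tolled for 409 days by the defendant's absence from the jurisdiction (September 18, 2015 to October 31, 2016), pushing the deadline to April 15, 2017.
Nothing else in the chronology tolls or restarts the period.
Filing on August 8, 2017 missed the April 15, 2017 deadline — the action is time-barred.

TIME-BARRED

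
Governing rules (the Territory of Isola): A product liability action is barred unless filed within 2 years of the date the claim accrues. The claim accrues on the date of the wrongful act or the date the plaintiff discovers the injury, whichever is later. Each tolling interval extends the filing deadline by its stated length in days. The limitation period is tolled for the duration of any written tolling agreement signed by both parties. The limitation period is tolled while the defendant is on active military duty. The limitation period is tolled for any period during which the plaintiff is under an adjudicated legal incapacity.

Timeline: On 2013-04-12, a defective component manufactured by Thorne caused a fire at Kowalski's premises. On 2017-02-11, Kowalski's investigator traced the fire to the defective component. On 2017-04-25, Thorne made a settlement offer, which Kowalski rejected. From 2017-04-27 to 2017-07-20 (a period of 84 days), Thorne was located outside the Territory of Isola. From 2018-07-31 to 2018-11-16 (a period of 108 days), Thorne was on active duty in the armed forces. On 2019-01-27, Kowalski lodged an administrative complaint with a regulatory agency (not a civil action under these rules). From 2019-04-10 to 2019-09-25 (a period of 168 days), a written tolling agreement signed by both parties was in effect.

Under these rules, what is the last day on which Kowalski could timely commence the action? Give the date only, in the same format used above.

Because discovery on 2017-02-11 post-dates the 2013-04-12 act, accrual under the later-of rule falls on 2017-02-11.
Adding the 2 years base period to 2017-02-11 gives a deadline of 2019-02-11, before any tolling.
Because the defendant's active military service ran from 2018-07-31 to 2018-11-16, the deadline is extended by 108 days to 2019-05-30.
The period was tolled for 168 days by the written tolling agreement (2019-04-10 to 2019-09-25), pushing the deadline to 2019-11-14.
No stated provision tolls the period for the defendant's absence, so the interval from 2017-04-27 to 2017-07-20 has no effect on the deadline.
Nothing else in the chronology tolls or restarts the period.

2019-11-14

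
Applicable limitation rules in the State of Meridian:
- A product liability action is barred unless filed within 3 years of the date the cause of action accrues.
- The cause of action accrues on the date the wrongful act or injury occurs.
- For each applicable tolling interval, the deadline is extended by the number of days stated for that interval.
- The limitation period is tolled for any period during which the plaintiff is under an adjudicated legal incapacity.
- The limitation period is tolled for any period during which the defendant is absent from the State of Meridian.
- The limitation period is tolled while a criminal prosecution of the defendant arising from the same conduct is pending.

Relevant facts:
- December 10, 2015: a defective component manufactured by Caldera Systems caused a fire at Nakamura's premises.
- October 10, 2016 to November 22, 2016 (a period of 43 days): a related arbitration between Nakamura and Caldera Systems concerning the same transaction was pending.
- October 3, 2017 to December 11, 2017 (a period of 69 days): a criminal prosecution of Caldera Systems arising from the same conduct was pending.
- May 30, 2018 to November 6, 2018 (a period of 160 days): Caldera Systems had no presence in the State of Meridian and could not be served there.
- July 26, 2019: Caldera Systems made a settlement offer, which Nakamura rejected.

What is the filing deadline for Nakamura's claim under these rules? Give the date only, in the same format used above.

July 27, 2019

The claim accrued on December 10, 2015, when the wrongful act occurred.
Adding the 3 years base period to December 10, 2015 gives a deadline of December 10, 2018, before any tolling.
The pending criminal prosecution from October 3, 2017 to December 11, 2017 tolled the period for 69 days, extending the deadline to February 17, 2019.
Because the defendant's absence from the jurisdiction ran from May 30, 2018 to November 6, 2018, the deadline is extended by 160 days to July 27, 2019.
Although a pending arbitration ran from October 10, 2016 to November 22, 2016, the stated rules do not make that a tolling event, so it is disregarded.
Nothing else in the chronology tolls or restarts the period.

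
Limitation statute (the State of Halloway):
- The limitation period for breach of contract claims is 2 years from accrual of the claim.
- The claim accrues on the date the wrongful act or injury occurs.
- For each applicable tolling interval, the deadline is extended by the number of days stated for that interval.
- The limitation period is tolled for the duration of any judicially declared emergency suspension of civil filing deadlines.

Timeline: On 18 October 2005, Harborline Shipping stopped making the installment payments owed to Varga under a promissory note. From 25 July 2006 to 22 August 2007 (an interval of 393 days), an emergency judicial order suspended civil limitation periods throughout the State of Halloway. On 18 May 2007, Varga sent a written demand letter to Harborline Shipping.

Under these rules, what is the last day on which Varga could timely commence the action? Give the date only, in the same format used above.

The claim accrued on 18 October 2005, the date of the act.
2 years from 18 October 2005 is 18 October 2007.
The emergency suspension of filing deadlines from 25 July 2006 to 22 August 2007 tolled the period for 393 days, extending the deadline to 14 November 2008.
Nothing else in the chronology tolls or restarts the period.

14 November 2008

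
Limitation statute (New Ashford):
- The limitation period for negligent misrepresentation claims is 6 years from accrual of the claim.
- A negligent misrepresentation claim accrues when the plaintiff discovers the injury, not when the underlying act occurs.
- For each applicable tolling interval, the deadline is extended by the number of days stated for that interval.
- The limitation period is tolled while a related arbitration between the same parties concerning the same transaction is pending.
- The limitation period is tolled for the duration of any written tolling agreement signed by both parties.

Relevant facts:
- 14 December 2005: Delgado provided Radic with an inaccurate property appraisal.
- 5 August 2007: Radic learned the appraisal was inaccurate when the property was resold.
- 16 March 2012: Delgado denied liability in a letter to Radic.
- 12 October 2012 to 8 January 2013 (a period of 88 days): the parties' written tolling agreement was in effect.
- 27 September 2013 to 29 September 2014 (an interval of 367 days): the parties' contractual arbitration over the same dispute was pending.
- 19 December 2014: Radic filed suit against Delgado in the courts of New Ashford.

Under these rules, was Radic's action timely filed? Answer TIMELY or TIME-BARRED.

The claim did not accrue until Radic discovered the injury on 5 August 2007; the 14 December 2005 act date does not start the clock under the stated rule.
6 years from 5 August 2007 is 5 August 2013.
The period was tolled for 88 days by the written tolling agreement (12 October 2012 to 8 January 2013), pushing the deadline to 1 November 2013.
Because the pending related arbitration ran from 27 September 2013 to 29 September 2014, the deadline is extended by 367 days to 3 November 2014.
None of the other events listed affects the running of the period under the stated rules.
Radic filed on 19 December 2014, after the 3 November 2014 deadline, so the action is time-barred.

TIME-BARRED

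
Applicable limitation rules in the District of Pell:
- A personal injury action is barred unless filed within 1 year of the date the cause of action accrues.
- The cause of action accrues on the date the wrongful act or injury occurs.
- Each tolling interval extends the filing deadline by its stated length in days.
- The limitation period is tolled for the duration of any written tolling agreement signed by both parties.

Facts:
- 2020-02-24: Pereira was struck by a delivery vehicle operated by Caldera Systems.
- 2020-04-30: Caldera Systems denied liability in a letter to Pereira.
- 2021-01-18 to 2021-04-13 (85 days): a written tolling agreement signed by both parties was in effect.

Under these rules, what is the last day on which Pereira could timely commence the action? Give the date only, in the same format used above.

The claim accrued on 2020-02-24, when the wrongful act occurred.
Adding the 1 year base period to 2020-02-24 gives a deadline of 2021-02-24, before any tolling.
The period was tolled for 85 days by the written tolling agreement (2021-01-18 to 2021-04-13), pushing the deadline to 2021-05-20.
The other events in the timeline have no effect on the limitation period under the stated rules.

2021-05-20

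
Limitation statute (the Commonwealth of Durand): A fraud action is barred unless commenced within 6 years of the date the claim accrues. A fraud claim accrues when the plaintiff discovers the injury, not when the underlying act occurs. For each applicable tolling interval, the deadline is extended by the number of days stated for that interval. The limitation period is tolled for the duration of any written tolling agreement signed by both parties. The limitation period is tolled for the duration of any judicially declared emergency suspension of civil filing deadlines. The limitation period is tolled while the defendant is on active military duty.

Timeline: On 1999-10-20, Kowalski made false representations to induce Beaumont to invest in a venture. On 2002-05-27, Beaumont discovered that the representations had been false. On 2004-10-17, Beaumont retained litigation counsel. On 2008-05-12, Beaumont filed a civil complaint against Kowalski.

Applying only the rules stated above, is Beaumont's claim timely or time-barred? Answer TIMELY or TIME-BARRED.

Accrual is tied to discovery, so the period began on 2002-05-27 rather than on 1999-10-20 when the act occurred.
6 years from 2002-05-27 is 2008-05-27.
None of the other events listed affects the running of the period under the stated rules.
Beaumont filed on 2008-05-12, before the 2008-05-27 deadline, so the action is timely.

TIMELY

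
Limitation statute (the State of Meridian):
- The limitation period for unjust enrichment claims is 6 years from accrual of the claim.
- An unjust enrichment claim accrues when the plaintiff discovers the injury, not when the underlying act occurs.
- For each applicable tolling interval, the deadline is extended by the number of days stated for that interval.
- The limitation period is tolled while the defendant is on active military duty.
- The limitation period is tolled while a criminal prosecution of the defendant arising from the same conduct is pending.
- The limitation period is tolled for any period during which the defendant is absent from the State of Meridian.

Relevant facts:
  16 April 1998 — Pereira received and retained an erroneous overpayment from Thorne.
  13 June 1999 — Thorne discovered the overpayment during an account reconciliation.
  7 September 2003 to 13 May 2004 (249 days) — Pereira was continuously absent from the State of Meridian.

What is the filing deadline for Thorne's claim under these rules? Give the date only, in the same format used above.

Under the discovery rule, the claim accrued on 13 June 1999, when Thorne discovered the injury — not on the 16 April 1998 date of the underlying act.
Adding the 6 years base period to 13 June 1999 gives a deadline of 13 June 2005, before any tolling.
The defendant's absence from the jurisdiction from 7 September 2003 to 13 May 2004 tolled the period for 249 days, extending the deadline to 17 February 2006.

17 February 2006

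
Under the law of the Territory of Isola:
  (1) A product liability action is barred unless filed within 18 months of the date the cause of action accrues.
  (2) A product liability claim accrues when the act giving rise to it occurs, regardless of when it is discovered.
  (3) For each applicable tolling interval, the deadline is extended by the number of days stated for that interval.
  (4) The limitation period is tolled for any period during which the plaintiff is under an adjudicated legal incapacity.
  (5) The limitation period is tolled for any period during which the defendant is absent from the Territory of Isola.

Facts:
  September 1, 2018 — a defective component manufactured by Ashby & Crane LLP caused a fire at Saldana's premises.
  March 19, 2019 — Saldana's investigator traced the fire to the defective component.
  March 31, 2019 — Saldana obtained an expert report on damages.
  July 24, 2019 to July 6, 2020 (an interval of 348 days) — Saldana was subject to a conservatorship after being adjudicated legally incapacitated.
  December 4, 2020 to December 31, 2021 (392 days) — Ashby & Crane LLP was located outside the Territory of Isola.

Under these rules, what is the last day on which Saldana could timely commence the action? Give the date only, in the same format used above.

The claim accrued on September 1, 2018, when the wrongful act occurred; under the stated occurrence rule the March 19, 2019 discovery does not delay accrual.
The untolled deadline — 18 months after September 1, 2018 — is March 1, 2020.
The plaintiff's legal incapacity from July 24, 2019 to July 6, 2020 tolled the period for 348 days, extending the deadline to February 12, 2021.
The defendant's absence from the jurisdiction from December 4, 2020 to December 31, 2021 tolled the period for 392 days, extending the deadline to March 11, 2022.
None of the other events listed affects the running of the period under the stated rules.

March 11, 2022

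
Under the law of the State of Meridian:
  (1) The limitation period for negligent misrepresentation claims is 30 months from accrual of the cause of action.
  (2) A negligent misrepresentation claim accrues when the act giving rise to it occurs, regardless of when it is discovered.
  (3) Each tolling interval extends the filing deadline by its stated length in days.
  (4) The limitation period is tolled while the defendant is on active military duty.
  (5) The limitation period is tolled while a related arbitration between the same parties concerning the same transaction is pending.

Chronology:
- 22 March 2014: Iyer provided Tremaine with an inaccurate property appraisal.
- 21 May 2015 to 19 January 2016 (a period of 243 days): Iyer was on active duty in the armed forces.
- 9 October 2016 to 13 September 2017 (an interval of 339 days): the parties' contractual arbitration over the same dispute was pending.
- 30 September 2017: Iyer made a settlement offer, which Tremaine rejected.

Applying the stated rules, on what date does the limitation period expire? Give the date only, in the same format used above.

27 April 2018

The cause of action accrued on 22 March 2014, the date of the act.
The untolled deadline — 30 months after 22 March 2014 — is 22 September 2016.
The period was tolled for 243 days by the defendant's active military service (21 May 2015 to 19 January 2016), pushing the deadline to 23 May 2017.
Because the pending related arbitration ran from 9 October 2016 to 13 September 2017, the deadline is extended by 339 days to 27 April 2018.
None of the other events listed affects the running of the period under the stated rules.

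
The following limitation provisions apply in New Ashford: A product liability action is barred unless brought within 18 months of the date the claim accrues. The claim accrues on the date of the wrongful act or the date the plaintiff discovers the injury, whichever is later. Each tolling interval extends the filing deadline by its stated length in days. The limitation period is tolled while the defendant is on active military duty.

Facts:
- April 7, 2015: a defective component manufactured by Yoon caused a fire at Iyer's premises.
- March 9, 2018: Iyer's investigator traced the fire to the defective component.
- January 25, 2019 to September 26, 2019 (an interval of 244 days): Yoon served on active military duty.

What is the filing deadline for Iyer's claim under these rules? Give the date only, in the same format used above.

May 10, 2020

Because discovery on March 9, 2018 post-dates the April 7, 2015 act, accrual under the later-of rule falls on March 9, 2018.
Adding the 18 months base period to March 9, 2018 gives a deadline of September 9, 2019, before any tolling.
Because the defendant's active military service ran from January 25, 2019 to September 26, 2019, the deadline is extended by 244 days to May 10, 2020.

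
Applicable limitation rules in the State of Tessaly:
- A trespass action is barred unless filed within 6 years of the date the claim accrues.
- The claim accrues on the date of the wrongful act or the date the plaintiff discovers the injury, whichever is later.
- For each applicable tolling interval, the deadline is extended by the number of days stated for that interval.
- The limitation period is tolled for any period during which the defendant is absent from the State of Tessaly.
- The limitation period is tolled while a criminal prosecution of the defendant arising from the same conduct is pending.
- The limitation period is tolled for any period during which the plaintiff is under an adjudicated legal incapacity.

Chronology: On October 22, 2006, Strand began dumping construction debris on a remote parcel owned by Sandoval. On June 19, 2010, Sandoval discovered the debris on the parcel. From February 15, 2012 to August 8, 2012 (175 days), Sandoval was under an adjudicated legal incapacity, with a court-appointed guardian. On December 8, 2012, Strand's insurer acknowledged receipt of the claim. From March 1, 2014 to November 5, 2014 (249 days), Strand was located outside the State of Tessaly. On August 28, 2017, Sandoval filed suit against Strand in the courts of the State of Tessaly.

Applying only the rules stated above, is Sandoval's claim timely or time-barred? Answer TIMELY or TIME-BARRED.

TIME-BARRED

The claim accrued on June 19, 2010 — the later of the October 22, 2006 act and the June 19, 2010 discovery.
6 years from June 19, 2010 is June 19, 2016.
The period was tolled for 175 days by the plaintiff's legal incapacity (February 15, 2012 to August 8, 2012), pushing the deadline to December 11, 2016.
Because the defendant's absence from the jurisdiction ran from March 1, 2014 to November 5, 2014, the deadline is extended by 249 days to August 17, 2017.
Nothing else in the chronology tolls or restarts the period.
Sandoval filed on August 28, 2017, after the August 17, 2017 deadline, so the action is time-barred.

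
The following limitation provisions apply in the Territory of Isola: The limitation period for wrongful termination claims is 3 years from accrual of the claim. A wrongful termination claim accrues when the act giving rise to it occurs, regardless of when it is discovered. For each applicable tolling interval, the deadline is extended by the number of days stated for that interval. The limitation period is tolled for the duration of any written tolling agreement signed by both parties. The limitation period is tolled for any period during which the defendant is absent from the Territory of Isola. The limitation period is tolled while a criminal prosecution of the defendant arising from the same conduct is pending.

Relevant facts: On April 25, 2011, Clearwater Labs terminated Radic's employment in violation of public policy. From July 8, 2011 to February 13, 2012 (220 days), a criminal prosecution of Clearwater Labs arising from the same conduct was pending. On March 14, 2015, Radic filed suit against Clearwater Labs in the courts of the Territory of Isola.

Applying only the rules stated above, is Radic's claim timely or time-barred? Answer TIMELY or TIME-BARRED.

TIME-BARRED

The claim accrued on April 25, 2011, the date of the act.
Adding the 3 years base period to April 25, 2011 gives a deadline of April 25, 2014, before any tolling.
The pending criminal prosecution from July 8, 2011 to February 13, 2012 tolled the period for 220 days, extending the deadline to December 1, 2014.
The March 14, 2015 filing falls after the December 1, 2014 deadline; the claim is time-barred.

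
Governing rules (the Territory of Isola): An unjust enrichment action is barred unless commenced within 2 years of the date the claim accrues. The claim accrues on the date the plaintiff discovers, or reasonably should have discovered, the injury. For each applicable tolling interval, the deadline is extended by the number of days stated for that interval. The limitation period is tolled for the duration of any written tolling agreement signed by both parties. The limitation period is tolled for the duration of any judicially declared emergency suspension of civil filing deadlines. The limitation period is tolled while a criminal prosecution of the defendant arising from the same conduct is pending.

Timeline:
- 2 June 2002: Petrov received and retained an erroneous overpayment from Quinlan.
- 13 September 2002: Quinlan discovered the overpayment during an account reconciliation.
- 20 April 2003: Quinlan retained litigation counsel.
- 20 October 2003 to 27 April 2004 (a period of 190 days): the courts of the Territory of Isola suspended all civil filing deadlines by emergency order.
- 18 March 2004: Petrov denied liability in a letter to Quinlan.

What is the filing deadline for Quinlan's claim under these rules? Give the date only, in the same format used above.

The claim did not accrue until Quinlan discovered the injury on 13 September 2002; the 2 June 2002 act date does not start the clock under the stated rule.
The untolled deadline — 2 years after 13 September 2002 — is 13 September 2004.
Because the emergency suspension of filing deadlines ran from 20 October 2003 to 27 April 2004, the deadline is extended by 190 days to 22 March 2005.
None of the other events listed affects the running of the period under the stated rules.

22 March 2005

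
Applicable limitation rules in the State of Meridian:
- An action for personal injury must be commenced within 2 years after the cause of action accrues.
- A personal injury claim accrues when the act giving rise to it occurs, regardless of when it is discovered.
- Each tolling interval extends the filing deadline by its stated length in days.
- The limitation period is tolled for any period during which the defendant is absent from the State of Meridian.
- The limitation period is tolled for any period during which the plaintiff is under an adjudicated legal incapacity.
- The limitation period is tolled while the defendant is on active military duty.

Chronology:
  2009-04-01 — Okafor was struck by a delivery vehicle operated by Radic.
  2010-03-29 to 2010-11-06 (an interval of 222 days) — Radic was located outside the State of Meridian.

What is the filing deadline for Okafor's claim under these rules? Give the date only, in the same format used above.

2011-11-09

The limitation period began to run on 2009-04-01.
The untolled deadline — 2 years after 2009-04-01 — is 2011-04-01.
Because the defendant's absence from the jurisdiction ran from 2010-03-29 to 2010-11-06, the deadline is extended by 222 days to 2011-11-09.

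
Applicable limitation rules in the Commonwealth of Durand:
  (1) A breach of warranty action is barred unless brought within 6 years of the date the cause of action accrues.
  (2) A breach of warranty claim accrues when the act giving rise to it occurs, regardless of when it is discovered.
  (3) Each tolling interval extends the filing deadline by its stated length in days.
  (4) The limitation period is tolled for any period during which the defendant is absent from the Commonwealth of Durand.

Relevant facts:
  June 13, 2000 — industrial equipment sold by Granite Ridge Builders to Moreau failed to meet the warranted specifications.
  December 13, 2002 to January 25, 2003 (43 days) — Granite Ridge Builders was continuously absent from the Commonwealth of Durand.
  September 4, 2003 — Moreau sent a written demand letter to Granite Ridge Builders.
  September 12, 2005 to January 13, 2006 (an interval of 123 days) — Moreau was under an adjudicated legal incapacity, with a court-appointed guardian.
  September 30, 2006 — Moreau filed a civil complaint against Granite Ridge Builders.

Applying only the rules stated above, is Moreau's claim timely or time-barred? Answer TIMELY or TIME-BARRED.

The claim accrued on June 13, 2000, when the wrongful act occurred.
Adding the 6 years base period to June 13, 2000 gives a deadline of June 13, 2006, before any tolling.
The defendant's absence from the jurisdiction from December 13, 2002 to January 25, 2003 tolled the period for 43 days, extending the deadline to July 26, 2006.
The plaintiff's legal incapacity from September 12, 2005 to January 13, 2006 does not toll the period, because no stated rule makes the plaintiff's incapacity a tolling event.
The other events in the timeline have no effect on the limitation period under the stated rules.
The September 30, 2006 filing falls after the July 26, 2006 deadline; the claim is time-barred.

TIME-BARRED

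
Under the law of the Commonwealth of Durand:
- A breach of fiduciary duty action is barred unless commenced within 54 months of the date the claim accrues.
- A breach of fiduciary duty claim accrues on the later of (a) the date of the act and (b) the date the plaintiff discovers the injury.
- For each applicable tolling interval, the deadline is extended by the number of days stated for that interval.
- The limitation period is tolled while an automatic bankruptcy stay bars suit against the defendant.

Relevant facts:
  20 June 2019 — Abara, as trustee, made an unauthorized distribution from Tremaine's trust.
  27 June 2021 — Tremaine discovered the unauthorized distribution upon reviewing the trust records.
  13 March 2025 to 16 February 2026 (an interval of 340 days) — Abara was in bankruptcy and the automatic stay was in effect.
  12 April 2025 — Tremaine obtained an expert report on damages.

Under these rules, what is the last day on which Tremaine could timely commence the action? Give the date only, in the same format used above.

2 December 2026

Because discovery on 27 June 2021 post-dates the 20 June 2019 act, accrual under the later-of rule falls on 27 June 2021.
The untolled deadline — 54 months after 27 June 2021 — is 27 December 2025.
Because the automatic bankruptcy stay ran from 13 March 2025 to 16 February 2026, the deadline is extended by 340 days to 2 December 2026.
None of the other events listed affects the running of the period under the stated rules.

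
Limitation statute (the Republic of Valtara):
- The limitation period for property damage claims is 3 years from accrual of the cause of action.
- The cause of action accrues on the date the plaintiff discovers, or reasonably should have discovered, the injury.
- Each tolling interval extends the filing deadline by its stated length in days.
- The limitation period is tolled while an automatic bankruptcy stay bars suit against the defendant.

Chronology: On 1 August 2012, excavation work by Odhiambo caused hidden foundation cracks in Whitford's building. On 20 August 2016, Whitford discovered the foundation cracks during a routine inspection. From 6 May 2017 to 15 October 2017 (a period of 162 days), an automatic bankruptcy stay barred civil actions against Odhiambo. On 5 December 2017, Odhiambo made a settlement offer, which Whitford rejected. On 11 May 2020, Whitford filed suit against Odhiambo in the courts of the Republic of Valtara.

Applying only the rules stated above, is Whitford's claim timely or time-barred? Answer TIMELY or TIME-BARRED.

TIME-BARRED

Accrual is tied to discovery, so the period began on 20 August 2016 rather than on 1 August 2012 when the act occurred.
Adding the 3 years base period to 20 August 2016 gives a deadline of 20 August 2019, before any tolling.
Because the automatic bankruptcy stay ran from 6 May 2017 to 15 October 2017, the deadline is extended by 162 days to 29 January 2020.
The other events in the timeline have no effect on the limitation period under the stated rules.
Filing on 11 May 2020 missed the 29 January 2020 deadline — the action is time-barred.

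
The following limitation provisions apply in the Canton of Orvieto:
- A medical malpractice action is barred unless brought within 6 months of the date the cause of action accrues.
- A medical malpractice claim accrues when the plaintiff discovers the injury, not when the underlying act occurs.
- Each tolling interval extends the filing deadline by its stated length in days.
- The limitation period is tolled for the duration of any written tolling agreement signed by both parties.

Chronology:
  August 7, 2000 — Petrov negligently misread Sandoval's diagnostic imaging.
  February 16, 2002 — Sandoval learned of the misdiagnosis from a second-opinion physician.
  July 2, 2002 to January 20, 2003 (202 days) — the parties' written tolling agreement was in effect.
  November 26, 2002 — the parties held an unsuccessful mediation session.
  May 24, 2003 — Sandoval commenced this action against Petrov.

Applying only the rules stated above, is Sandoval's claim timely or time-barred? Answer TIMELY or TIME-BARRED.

Accrual is tied to discovery, so the period began on February 16, 2002 rather than on August 7, 2000 when the act occurred.
Adding the 6 months base period to February 16, 2002 gives a deadline of August 16, 2002, before any tolling.
Because the written tolling agreement ran from July 2, 2002 to January 20, 2003, the deadline is extended by 202 days to March 6, 2003.
The other events in the timeline have no effect on the limitation period under the stated rules.
Filing on May 24, 2003 missed the March 6, 2003 deadline — the action is time-barred.

TIME-BARRED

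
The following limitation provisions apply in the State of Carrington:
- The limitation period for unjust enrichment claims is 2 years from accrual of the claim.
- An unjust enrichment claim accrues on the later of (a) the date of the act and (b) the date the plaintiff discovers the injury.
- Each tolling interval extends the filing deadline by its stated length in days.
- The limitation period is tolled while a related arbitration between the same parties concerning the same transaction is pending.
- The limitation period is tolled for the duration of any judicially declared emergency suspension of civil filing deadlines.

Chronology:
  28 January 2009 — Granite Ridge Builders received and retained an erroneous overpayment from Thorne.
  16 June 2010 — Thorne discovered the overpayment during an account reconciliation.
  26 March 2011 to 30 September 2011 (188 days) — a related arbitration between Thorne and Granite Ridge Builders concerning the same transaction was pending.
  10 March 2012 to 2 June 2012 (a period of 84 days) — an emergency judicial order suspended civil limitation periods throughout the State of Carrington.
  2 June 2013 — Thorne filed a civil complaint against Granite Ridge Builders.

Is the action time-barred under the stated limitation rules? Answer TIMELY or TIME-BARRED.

TIME-BARRED

Because discovery on 16 June 2010 post-dates the 28 January 2009 act, accrual under the later-of rule falls on 16 June 2010.
2 years from 16 June 2010 is 16 June 2012.
Because the pending related arbitration ran from 26 March 2011 to 30 September 2011, the deadline is extended by 188 days to 21 December 2012.
Because the emergency suspension of filing deadlines ran from 10 March 2012 to 2 June 2012, the deadline is extended by 84 days to 15 March 2013.
Filing on 2 June 2013 missed the 15 March 2013 deadline — the action is time-barred.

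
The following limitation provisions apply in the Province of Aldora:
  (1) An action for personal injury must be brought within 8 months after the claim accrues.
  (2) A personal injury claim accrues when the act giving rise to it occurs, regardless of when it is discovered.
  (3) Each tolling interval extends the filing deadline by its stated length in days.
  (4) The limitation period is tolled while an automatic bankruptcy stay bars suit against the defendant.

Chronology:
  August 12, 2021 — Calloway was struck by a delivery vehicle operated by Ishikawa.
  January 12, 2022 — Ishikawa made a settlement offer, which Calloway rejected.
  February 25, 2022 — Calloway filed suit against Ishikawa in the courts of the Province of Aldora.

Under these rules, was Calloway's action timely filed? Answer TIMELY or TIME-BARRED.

TIMELY

The claim accrued on August 12, 2021, when the wrongful act occurred.
8 months from August 12, 2021 is April 12, 2022.
None of the other events listed affects the running of the period under the stated rules.
Calloway filed on February 25, 2022, before the April 12, 2022 deadline, so the action is timely.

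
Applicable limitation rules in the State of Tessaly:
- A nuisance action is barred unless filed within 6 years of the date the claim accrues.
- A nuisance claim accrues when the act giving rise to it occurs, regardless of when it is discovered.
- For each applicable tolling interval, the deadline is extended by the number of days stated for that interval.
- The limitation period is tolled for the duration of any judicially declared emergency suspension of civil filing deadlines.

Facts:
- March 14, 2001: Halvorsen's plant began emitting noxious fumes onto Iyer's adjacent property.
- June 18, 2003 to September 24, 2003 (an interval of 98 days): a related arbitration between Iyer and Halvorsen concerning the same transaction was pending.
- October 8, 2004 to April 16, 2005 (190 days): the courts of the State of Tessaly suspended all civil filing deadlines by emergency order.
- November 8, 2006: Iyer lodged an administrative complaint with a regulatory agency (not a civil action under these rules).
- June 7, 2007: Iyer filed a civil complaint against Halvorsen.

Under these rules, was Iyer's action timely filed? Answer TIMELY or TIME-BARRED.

The limitation period began to run on March 14, 2001.
6 years from March 14, 2001 is March 14, 2007.
The period was tolled for 190 days by the emergency suspension of filing deadlines (October 8, 2004 to April 16, 2005), pushing the deadline to September 20, 2007.
Although a pending arbitration ran from June 18, 2003 to September 24, 2003, the stated rules do not make that a tolling event, so it is disregarded.
None of the other events listed affects the running of the period under the stated rules.
Iyer filed on June 7, 2007, before the September 20, 2007 deadline, so the action is timely.

TIMELY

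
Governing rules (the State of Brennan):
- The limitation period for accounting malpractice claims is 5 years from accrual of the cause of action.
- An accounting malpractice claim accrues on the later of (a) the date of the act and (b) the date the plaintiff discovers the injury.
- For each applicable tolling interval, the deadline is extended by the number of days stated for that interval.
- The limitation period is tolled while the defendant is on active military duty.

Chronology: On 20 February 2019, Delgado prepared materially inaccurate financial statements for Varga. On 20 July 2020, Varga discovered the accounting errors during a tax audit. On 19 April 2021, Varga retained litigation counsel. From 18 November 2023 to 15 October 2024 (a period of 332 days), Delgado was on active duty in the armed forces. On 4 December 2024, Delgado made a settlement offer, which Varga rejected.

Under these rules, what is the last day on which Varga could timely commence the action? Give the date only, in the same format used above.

17 June 2026

The claim accrued on 20 July 2020 — the later of the 20 February 2019 act and the 20 July 2020 discovery.
5 years from 20 July 2020 is 20 July 2025.
Because the defendant's active military service ran from 18 November 2023 to 15 October 2024, the deadline is extended by 332 days to 17 June 2026.
None of the other events listed affects the running of the period under the stated rules.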